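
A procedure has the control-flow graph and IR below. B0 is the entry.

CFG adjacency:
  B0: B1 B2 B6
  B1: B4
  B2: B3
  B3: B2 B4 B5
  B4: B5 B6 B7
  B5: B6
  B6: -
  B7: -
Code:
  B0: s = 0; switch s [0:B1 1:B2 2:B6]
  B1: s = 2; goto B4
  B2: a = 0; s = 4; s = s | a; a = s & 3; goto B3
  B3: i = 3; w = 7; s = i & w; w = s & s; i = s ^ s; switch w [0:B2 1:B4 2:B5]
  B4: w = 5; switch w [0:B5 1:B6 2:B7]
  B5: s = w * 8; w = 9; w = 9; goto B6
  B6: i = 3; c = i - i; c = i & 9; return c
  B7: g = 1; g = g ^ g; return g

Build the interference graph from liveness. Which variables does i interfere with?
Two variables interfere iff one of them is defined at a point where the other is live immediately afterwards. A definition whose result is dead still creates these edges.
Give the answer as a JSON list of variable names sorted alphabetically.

Per-block:
  B0: {s} / ∅
  B1: {s} / ∅
  B2: {a,s} / ∅
  B3: {i,s,w} / ∅
  B4: {w} / ∅
  B5: {s,w} / {w}
  B6: {c,i} / ∅
  B7: {g} / ∅

Backward fixpoint:
  B0 li=∅ lo=∅
  B1 li=∅ lo=∅
  B2 li=∅ lo=∅
  B3 li=∅ lo={w}
  B4 li=∅ lo={w}
  B5 li={w} lo=∅
  B6 li=∅ lo=∅
  B7 li=∅ lo=∅

Interference:
  a↔{s}
  c↔{i}
  g↔∅
  i↔{c,w}
  s↔{a,w}
  w↔{i,s}

N(i) = ["c", "w"]

Answer: ["c", "w"]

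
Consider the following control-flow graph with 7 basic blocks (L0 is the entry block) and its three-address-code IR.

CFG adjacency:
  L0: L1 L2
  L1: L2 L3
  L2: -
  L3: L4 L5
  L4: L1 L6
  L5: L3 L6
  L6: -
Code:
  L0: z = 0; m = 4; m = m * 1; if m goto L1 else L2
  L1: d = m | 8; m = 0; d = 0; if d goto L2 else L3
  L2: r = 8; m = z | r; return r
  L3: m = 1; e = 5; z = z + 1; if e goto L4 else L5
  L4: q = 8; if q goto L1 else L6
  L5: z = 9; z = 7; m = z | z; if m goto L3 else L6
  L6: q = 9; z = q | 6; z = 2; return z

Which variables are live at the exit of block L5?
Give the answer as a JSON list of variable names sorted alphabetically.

Answer: ["z"]

Working:
Block summaries:
  L0: {m,z} / ∅
  L1: {d,m} / {m}
  L2: {m,r} / {z}
  L3: {e,m,z} / {z}
  L4: {q} / ∅
  L5: {m,z} / ∅
  L6: {q,z} / ∅

Live sets:
  live L0: ∅→{m,z}
  live L1: {m,z}→{z}
  live L2: {z}→∅
  live L3: {z}→{m,z}
  live L4: {m,z}→{m,z}
  live L5: ∅→{z}
  live L6: ∅→∅

live-out(L5) = ["z"]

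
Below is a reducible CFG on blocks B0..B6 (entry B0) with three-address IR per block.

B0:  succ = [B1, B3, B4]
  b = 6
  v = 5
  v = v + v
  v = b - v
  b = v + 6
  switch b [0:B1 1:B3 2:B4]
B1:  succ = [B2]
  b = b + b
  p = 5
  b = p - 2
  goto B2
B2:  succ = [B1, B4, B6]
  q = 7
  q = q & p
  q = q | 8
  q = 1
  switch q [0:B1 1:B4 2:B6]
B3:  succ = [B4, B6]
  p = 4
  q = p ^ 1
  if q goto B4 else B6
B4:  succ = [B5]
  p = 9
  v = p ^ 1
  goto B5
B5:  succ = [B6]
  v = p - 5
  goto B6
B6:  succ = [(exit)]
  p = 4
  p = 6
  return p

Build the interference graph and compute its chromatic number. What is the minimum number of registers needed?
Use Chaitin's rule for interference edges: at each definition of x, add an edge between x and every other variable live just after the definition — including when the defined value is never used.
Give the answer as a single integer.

def/use:
  B0: {b,v} / ∅
  B1: {b,p} / {b}
  B2: {q} / {p}
  B3: {p,q} / ∅
  B4: {p,v} / ∅
  B5: {v} / {p}
  B6: {p} / ∅

Live sets:
  live B0: ∅→{b}
  live B1: {b}→{b,p}
  live B2: {b,p}→{b}
  live B3: ∅→∅
  live B4: ∅→{p}
  live B5: {p}→∅
  live B6: ∅→∅

Interfere edges:
  b: {p,q,v}
  p: {b,q,v}
  q: {b,p}
  v: {b,p}

Registers:
  clique {b,p,q} ⇒ need ≥ 3
  3-colouring: R0={b}  R1={p}  R2={q,v}
  χ = 3

Answer: 3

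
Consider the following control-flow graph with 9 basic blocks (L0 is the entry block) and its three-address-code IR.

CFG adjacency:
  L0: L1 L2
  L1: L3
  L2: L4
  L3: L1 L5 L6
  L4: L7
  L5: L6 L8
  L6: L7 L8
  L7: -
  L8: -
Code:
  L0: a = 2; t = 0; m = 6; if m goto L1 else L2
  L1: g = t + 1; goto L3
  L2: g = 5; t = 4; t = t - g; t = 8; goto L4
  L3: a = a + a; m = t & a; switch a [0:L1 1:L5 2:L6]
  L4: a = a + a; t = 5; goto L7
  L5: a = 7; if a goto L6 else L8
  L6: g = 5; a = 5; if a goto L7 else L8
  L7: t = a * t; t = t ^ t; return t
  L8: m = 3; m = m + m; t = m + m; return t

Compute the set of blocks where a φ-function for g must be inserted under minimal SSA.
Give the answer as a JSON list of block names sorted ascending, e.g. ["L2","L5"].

Answer: ["L1", "L7", "L8"]

Analysis:
idom tree: L1←L0 L2←L0 L3←L1 L4←L2 L5←L3 L6←L3 L7←L0 L8←L3
Dom at joins:
  L1: preds {L0,L3}: {L0} ∩ {L0,L1,L3} = {L0}; idom=L0
  L6: preds {L3,L5}: {L0,L1,L3} ∩ {L0,L1,L3,L5} = {L0,L1,L3}; idom=L3
  L7: preds {L4,L6}: {L0,L2,L4} ∩ {L0,L1,L3,L6} = {L0}; idom=L0
  L8: preds {L5,L6}: {L0,L1,L3,L5} ∩ {L0,L1,L3,L6} = {L0,L1,L3}; idom=L3

Frontier:
  L1←L0: walk · to L0
  L1←L3: walk L3→L1 to L0
  L6←L3: walk · to L3
  L6←L5: walk L5 to L3
  L7←L4: walk L4→L2 to L0
  L7←L6: walk L6→L3→L1 to L0
  L8←L5: walk L5 to L3
  L8←L6: walk L6 to L3
  L0 → ∅
  L1 → {L1,L7}
  L2 → {L7}
  L3 → {L1,L7}
  L4 → {L7}
  L5 → {L6,L8}
  L6 → {L7,L8}
  L7 → ∅
  L8 → ∅

φ for g: defs {L1,L2,L6}
  DF⁺ = {L1,L7,L8}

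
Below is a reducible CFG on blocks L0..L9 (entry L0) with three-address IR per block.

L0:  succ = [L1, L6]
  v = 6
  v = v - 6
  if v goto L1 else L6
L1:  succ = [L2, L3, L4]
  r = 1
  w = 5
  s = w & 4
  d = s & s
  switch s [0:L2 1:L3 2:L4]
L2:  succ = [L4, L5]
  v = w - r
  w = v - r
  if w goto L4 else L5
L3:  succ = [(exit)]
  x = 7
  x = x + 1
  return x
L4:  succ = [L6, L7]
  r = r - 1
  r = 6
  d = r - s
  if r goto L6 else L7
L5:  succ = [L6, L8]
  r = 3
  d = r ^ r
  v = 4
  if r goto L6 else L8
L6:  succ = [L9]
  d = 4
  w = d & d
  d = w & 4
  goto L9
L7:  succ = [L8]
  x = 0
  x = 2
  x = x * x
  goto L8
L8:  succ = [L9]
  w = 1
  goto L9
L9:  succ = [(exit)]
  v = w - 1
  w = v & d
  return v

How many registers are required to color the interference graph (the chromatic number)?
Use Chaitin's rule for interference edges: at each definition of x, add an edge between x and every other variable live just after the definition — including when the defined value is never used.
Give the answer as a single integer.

Answer: 5

Working:
def/use:
  L0: {v} / ∅
  L1: {d,r,s,w} / ∅
  L2: {v,w} / {r,w}
  L3: {x} / ∅
  L4: {d,r} / {r,s}
  L5: {d,r,v} / ∅
  L6: {d,w} / ∅
  L7: {x} / ∅
  L8: {w} / ∅
  L9: {v,w} / {d,w}

Live sets:
  L0 li=∅ lo=∅
  L1 li=∅ lo={r,s,w}
  L2 li={r,s,w} lo={r,s}
  L3 li=∅ lo=∅
  L4 li={r,s} lo={d}
  L5 li=∅ lo={d}
  L6 li=∅ lo={d,w}
  L7 li={d} lo={d}
  L8 li={d} lo={d,w}
  L9 li={d,w} lo=∅

Interference:
  d: {r,s,v,w,x}
  r: {d,s,v,w}
  s: {d,r,v,w}
  v: {d,r,s,w}
  w: {d,r,s,v}
  x: {d}

Colouring:
  clique {d,r,s,v,w} ⇒ need ≥ 5
  5-colouring: r0={d}  r1={r,x}  r2={s}  r3={v}  r4={w}
  χ = 5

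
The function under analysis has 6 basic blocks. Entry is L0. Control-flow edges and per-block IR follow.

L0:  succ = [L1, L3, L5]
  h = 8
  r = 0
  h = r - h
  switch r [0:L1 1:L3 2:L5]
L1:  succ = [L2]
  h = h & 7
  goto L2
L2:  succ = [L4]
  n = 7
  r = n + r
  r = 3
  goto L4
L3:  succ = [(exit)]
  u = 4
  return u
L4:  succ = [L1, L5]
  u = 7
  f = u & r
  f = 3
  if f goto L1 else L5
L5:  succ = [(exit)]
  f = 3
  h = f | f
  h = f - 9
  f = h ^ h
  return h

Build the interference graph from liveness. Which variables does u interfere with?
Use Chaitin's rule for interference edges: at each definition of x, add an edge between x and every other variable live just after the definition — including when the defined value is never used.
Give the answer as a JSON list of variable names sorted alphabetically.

Answer: ["h", "r"]

Derivation:
Block summaries:
  L0: {h,r} / ∅
  L1: {h} / {h}
  L2: {n,r} / {r}
  L3: {u} / ∅
  L4: {f,u} / {r}
  L5: {f,h} / ∅

Backward fixpoint:
  live L0: ∅→{h,r}
  live L1: {h,r}→{h,r}
  live L2: {h,r}→{h,r}
  live L3: ∅→∅
  live L4: {h,r}→{h,r}
  live L5: ∅→∅

Conflict graph:
  f↔{h,r}
  h↔{f,n,r,u}
  n↔{h,r}
  r↔{f,h,n,u}
  u↔{h,r}

N(u) = ["h", "r"]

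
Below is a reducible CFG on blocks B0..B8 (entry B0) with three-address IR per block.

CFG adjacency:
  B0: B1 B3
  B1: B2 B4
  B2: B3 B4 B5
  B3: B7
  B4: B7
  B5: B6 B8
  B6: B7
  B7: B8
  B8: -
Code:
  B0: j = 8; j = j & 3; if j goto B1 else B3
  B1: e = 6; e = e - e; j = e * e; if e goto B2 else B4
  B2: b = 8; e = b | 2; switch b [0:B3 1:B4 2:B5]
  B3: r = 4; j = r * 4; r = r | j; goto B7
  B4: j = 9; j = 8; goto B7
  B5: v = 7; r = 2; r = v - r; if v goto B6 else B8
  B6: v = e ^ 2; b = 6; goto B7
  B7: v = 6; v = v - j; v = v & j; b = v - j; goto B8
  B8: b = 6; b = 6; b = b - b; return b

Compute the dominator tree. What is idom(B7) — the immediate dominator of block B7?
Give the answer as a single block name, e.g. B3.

Answer: B0

Derivation:
idom tree: B1←B0 B2←B1 B3←B0 B4←B1 B5←B2 B6←B5 B7←B0 B8←B0
Dom at joins:
  B3: preds {B0,B2}: {B0} ∩ {B0,B1,B2} = {B0}; idom=B0
  B4: preds {B1,B2}: {B0,B1} ∩ {B0,B1,B2} = {B0,B1}; idom=B1
  B7: preds {B3,B4,B6}: {B0,B3} ∩ {B0,B1,B4} ∩ {B0,B1,B2,B5,B6} = {B0}; idom=B0
  B8: preds {B5,B7}: {B0,B1,B2,B5} ∩ {B0,B7} = {B0}; idom=B0

idom(B7) = B0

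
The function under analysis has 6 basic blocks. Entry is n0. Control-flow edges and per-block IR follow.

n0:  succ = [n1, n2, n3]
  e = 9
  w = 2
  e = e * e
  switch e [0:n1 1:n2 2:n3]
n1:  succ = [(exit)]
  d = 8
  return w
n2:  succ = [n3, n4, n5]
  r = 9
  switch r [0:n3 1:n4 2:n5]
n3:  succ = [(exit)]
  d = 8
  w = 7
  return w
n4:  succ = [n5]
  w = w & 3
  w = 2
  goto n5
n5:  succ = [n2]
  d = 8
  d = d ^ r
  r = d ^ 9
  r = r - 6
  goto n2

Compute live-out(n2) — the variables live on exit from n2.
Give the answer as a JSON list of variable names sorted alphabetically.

Answer: ["r", "w"]

Derivation:
def/use:
  n0 def {e,w} use ∅
  n1 def {d} use {w}
  n2 def {r} use ∅
  n3 def {d,w} use ∅
  n4 def {w} use {w}
  n5 def {d,r} use {r}

Live sets:
  n0 li=∅ lo={w}
  n1 li={w} lo=∅
  n2 li={w} lo={r,w}
  n3 li=∅ lo=∅
  n4 li={r,w} lo={r,w}
  n5 li={r,w} lo={w}

live-out(n2) = ["r", "w"]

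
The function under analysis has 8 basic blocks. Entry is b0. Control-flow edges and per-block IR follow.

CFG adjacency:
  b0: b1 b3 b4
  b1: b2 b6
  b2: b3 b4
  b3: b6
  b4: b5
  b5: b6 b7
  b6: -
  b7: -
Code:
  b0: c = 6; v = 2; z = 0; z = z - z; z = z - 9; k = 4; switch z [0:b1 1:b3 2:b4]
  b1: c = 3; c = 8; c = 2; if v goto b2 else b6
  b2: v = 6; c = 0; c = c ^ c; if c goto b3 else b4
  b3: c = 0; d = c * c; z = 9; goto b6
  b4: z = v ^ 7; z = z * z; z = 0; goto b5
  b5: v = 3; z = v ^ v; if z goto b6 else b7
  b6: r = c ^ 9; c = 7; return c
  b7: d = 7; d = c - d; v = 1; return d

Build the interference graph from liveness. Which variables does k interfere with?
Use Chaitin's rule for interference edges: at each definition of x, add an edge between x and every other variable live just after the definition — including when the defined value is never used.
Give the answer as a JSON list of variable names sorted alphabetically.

Per-block:
  b0: def={c,k,v,z} ue=∅
  b1: def={c} ue={v}
  b2: def={c,v} ue=∅
  b3: def={c,d,z} ue=∅
  b4: def={z} ue={v}
  b5: def={v,z} ue=∅
  b6: def={c,r} ue={c}
  b7: def={d,v} ue={c}

Live sets:
  b0 li=∅ lo={c,v}
  b1 li={v} lo={c}
  b2 li=∅ lo={c,v}
  b3 li=∅ lo={c}
  b4 li={c,v} lo={c}
  b5 li={c} lo={c}
  b6 li={c} lo=∅
  b7 li={c} lo=∅

Interfere edges:
  c↔{d,k,v,z}
  d↔{c,v}
  k↔{c,v,z}
  r↔∅
  v↔{c,d,k,z}
  z↔{c,k,v}

N(k) = ["c", "v", "z"]

Answer: ["c", "v", "z"]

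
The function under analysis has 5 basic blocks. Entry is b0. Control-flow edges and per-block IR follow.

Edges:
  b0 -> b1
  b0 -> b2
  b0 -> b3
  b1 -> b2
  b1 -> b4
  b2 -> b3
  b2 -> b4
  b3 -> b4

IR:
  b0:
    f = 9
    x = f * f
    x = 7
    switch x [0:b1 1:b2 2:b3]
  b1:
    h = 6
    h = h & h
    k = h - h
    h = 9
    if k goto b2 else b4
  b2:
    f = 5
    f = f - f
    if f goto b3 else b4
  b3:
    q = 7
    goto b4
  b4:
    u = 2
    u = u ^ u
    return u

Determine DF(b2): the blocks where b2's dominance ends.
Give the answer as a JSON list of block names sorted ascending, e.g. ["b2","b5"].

idom tree: b1←b0 b2←b0 b3←b0 b4←b0
Dom at joins:
  b2: preds {b0,b1}: {b0} ∩ {b0,b1} = {b0}; idom=b0
  b3: preds {b0,b2}: {b0} ∩ {b0,b2} = {b0}; idom=b0
  b4: preds {b1,b2,b3}: {b0,b1} ∩ {b0,b2} ∩ {b0,b3} = {b0}; idom=b0

DF walk-up:
  join b2 pred b0: · stop@b0
  join b2 pred b1: b1 stop@b0
  join b3 pred b0: · stop@b0
  join b3 pred b2: b2 stop@b0
  join b4 pred b1: b1 stop@b0
  join b4 pred b2: b2 stop@b0
  join b4 pred b3: b3 stop@b0
  DF(b0)=∅
  DF(b1)={b2,b4}
  DF(b2)={b3,b4}
  DF(b3)={b4}
  DF(b4)=∅

DF(b2) = ["b3", "b4"]

Answer: ["b3", "b4"]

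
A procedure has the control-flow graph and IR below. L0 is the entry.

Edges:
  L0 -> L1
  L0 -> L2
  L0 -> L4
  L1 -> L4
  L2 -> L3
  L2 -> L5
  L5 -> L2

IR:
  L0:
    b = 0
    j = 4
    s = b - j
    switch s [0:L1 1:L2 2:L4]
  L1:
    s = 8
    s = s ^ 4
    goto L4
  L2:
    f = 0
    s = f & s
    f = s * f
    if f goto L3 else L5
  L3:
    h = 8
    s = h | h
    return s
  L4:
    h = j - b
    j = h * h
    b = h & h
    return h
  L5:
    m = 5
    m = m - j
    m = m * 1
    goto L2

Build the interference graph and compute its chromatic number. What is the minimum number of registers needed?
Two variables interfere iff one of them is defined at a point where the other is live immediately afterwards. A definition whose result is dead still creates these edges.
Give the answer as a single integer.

Per-block:
  L0: {b,j,s} / ∅
  L1: {s} / ∅
  L2: {f,s} / {s}
  L3: {h,s} / ∅
  L4: {b,h,j} / {b,j}
  L5: {m} / {j}

Liveness:
  L0 li=∅ lo={b,j,s}
  L1 li={b,j} lo={b,j}
  L2 li={j,s} lo={j,s}
  L3 li=∅ lo=∅
  L4 li={b,j} lo=∅
  L5 li={j,s} lo={j,s}

Interfere edges:
  b: {h,j,s}
  f: {j,s}
  h: {b,j}
  j: {b,f,h,m,s}
  m: {j,s}
  s: {b,f,j,m}

Registers:
  lower bound: {b,h,j} mutually conflict ⇒ χ ≥ 3
  3-colouring: r0={j}  r1={h,s}  r2={b,f,m}
  χ = 3

Answer: 3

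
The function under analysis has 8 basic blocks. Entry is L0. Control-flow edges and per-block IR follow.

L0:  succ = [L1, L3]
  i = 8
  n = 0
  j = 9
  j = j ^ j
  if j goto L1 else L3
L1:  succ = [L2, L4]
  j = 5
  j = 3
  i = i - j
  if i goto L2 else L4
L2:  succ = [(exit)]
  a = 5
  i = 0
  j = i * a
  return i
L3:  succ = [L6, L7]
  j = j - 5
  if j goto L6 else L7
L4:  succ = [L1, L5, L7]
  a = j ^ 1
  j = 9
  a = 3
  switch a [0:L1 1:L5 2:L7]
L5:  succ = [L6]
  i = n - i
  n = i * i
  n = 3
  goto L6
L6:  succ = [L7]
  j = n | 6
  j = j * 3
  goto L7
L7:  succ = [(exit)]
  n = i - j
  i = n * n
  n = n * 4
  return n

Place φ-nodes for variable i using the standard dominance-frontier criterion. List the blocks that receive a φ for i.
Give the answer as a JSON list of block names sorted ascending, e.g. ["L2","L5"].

idom tree: L1←L0 L2←L1 L3←L0 L4←L1 L5←L4 L6←L0 L7←L0
Dom at joins:
  L1: preds {L0,L4}: {L0} ∩ {L0,L1,L4} = {L0}; idom=L0
  L6: preds {L3,L5}: {L0,L3} ∩ {L0,L1,L4,L5} = {L0}; idom=L0
  L7: preds {L3,L4,L6}: {L0,L3} ∩ {L0,L1,L4} ∩ {L0,L6} = {L0}; idom=L0

DF walk-up:
  join L1 pred L0: · stop@L0
  join L1 pred L4: L4→L1 stop@L0
  join L6 pred L3: L3 stop@L0
  join L6 pred L5: L5→L4→L1 stop@L0
  join L7 pred L3: L3 stop@L0
  join L7 pred L4: L4→L1 stop@L0
  join L7 pred L6: L6 stop@L0
  L0: DF=∅
  L1: DF={L1,L6,L7}
  L2: DF=∅
  L3: DF={L6,L7}
  L4: DF={L1,L6,L7}
  L5: DF={L6}
  L6: DF={L7}
  L7: DF=∅

φ for i: defs {L0,L1,L2,L5,L7}
  DF⁺ = {L1,L6,L7}

Answer: ["L1", "L6", "L7"]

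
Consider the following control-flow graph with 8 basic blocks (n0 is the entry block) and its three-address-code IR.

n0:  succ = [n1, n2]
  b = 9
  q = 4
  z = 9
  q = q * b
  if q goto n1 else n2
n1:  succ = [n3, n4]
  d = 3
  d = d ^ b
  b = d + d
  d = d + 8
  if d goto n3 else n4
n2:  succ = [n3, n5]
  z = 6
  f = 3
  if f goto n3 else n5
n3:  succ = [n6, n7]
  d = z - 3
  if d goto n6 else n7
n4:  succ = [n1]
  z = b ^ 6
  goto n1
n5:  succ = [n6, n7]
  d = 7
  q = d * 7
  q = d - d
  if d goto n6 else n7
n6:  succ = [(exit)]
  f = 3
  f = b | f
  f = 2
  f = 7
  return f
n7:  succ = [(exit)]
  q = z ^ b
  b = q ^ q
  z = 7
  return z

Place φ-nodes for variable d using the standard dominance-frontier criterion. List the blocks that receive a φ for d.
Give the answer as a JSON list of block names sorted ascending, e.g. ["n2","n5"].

idom tree: n1←n0 n2←n0 n3←n0 n4←n1 n5←n2 n6←n0 n7←n0
Join-block Dom:
  n1: preds {n0,n4}: {n0} ∩ {n0,n1,n4} = {n0}; idom=n0
  n3: preds {n1,n2}: {n0,n1} ∩ {n0,n2} = {n0}; idom=n0
  n6: preds {n3,n5}: {n0,n3} ∩ {n0,n2,n5} = {n0}; idom=n0
  n7: preds {n3,n5}: {n0,n3} ∩ {n0,n2,n5} = {n0}; idom=n0

Frontier:
  n1←n0: walk · to n0
  n1←n4: walk n4→n1 to n0
  n3←n1: walk n1 to n0
  n3←n2: walk n2 to n0
  n6←n3: walk n3 to n0
  n6←n5: walk n5→n2 to n0
  n7←n3: walk n3 to n0
  n7←n5: walk n5→n2 to n0
  n0 → ∅
  n1 → {n1,n3}
  n2 → {n3,n6,n7}
  n3 → {n6,n7}
  n4 → {n1}
  n5 → {n6,n7}
  n6 → ∅
  n7 → ∅

φ for d: defs {n1,n3,n5}
  DF⁺ = {n1,n3,n6,n7}

Answer: ["n1", "n3", "n6", "n7"]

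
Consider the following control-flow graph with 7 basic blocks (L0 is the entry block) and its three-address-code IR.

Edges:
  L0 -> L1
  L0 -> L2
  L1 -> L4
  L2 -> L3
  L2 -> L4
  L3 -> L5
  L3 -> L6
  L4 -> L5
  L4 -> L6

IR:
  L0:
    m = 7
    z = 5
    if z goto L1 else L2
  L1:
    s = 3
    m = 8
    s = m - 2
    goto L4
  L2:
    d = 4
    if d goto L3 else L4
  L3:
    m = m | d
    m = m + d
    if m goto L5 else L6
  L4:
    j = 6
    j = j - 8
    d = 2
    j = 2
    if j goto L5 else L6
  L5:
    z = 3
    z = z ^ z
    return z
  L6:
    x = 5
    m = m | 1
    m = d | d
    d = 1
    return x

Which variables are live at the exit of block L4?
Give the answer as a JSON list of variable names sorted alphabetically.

Per-block:
  L0: {m,z} / ∅
  L1: {m,s} / ∅
  L2: {d} / ∅
  L3: {m} / {d,m}
  L4: {d,j} / ∅
  L5: {z} / ∅
  L6: {d,m,x} / {d,m}

Live sets:
  L0 li=∅ lo={m}
  L1 li=∅ lo={m}
  L2 li={m} lo={d,m}
  L3 li={d,m} lo={d,m}
  L4 li={m} lo={d,m}
  L5 li=∅ lo=∅
  L6 li={d,m} lo=∅

live-out(L4) = ["d", "m"]

Answer: ["d", "m"]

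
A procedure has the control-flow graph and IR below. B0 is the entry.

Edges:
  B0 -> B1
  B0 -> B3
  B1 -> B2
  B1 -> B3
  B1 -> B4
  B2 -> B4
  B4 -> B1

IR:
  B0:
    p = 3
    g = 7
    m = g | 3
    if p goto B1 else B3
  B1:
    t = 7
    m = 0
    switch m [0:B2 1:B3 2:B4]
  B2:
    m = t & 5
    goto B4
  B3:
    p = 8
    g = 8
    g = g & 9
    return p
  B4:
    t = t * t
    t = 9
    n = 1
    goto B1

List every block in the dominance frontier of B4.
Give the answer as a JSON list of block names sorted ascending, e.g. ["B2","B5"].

idom tree: B1←B0 B2←B1 B3←B0 B4←B1
Join-block Dom:
  B1: preds {B0,B4}: {B0} ∩ {B0,B1,B4} = {B0}; idom=B0
  B3: preds {B0,B1}: {B0} ∩ {B0,B1} = {B0}; idom=B0
  B4: preds {B1,B2}: {B0,B1} ∩ {B0,B1,B2} = {B0,B1}; idom=B1

DF derivation:
  join B1 pred B0: · stop@B0
  join B1 pred B4: B4→B1 stop@B0
  join B3 pred B0: · stop@B0
  join B3 pred B1: B1 stop@B0
  join B4 pred B1: · stop@B1
  join B4 pred B2: B2 stop@B1
  B0: DF=∅
  B1: DF={B1,B3}
  B2: DF={B4}
  B3: DF=∅
  B4: DF={B1}

DF(B4) = ["B1"]

Answer: ["B1"]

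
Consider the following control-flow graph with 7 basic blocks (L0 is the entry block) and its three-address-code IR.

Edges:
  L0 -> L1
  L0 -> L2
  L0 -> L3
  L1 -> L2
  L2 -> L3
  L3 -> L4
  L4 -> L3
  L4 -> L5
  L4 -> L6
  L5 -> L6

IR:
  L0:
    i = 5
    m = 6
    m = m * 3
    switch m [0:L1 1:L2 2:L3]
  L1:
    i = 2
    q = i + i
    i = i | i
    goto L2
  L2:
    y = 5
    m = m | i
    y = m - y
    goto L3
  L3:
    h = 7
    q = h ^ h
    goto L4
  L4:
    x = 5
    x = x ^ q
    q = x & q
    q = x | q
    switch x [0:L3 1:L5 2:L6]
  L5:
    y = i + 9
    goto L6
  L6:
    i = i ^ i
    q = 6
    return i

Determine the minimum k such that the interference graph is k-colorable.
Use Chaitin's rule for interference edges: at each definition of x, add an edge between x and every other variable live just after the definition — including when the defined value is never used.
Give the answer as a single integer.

Block summaries:
  L0: {i,m} / ∅
  L1: {i,q} / ∅
  L2: {m,y} / {i,m}
  L3: {h,q} / ∅
  L4: {q,x} / {q}
  L5: {y} / {i}
  L6: {i,q} / {i}

Live sets:
  L0 li=∅ lo={i,m}
  L1 li={m} lo={i,m}
  L2 li={i,m} lo={i}
  L3 li={i} lo={i,q}
  L4 li={i,q} lo={i}
  L5 li={i} lo={i}
  L6 li={i} lo=∅

Interfere edges:
  h — {i}
  i — {h,m,q,x,y}
  m — {i,q,y}
  q — {i,m,x}
  x — {i,q}
  y — {i,m}

Registers:
  {i,m,q} pairwise interfere (3-clique) ⇒ χ ≥ 3
  3-colouring: c0={i}  c1={h,m,x}  c2={q,y}
  χ = 3

Answer: 3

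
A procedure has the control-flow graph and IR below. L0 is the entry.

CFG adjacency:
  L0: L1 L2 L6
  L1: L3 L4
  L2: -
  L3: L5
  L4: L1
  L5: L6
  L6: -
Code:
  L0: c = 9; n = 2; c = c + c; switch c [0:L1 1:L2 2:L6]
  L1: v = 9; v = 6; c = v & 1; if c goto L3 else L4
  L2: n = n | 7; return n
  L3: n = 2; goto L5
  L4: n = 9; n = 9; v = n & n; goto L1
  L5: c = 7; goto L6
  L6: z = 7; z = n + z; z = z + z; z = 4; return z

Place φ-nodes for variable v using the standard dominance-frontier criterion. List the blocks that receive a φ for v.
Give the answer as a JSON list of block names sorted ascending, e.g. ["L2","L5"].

idom tree: L1←L0 L2←L0 L3←L1 L4←L1 L5←L3 L6←L0
Join-block Dom:
  L1: preds {L0,L4}: {L0} ∩ {L0,L1,L4} = {L0}; idom=L0
  L6: preds {L0,L5}: {L0} ∩ {L0,L1,L3,L5} = {L0}; idom=L0

DF walk-up:
  join L1 pred L0: · stop@L0
  join L1 pred L4: L4→L1 stop@L0
  join L6 pred L0: · stop@L0
  join L6 pred L5: L5→L3→L1 stop@L0
  L0 → ∅
  L1 → {L1,L6}
  L2 → ∅
  L3 → {L6}
  L4 → {L1}
  L5 → {L6}
  L6 → ∅

φ for v: defs {L1,L4}
  DF⁺ = {L1,L6}

Answer: ["L1", "L6"]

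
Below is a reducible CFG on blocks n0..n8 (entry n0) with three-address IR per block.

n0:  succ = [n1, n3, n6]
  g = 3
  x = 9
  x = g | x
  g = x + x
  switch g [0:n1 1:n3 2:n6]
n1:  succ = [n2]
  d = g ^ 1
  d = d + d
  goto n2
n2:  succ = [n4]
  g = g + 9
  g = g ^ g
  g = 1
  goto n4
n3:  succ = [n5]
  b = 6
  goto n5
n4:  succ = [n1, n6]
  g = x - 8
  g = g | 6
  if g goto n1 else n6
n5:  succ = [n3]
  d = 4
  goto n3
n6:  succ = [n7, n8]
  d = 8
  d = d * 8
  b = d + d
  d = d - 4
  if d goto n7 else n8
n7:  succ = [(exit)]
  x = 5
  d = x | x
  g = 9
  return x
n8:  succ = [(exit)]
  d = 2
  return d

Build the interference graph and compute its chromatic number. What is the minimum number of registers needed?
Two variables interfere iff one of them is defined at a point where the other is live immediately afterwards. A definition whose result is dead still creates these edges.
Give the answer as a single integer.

Block summaries:
  n0: {g,x} / ∅
  n1: {d} / {g}
  n2: {g} / {g}
  n3: {b} / ∅
  n4: {g} / {x}
  n5: {d} / ∅
  n6: {b,d} / ∅
  n7: {d,g,x} / ∅
  n8: {d} / ∅

Backward fixpoint:
  n0 li=∅ lo={g,x}
  n1 li={g,x} lo={g,x}
  n2 li={g,x} lo={x}
  n3 li=∅ lo=∅
  n4 li={x} lo={g,x}
  n5 li=∅ lo=∅
  n6 li=∅ lo=∅
  n7 li=∅ lo=∅
  n8 li=∅ lo=∅

Interference:
  b: {d}
  d: {b,g,x}
  g: {d,x}
  x: {d,g}

Registers:
  {d,g,x} pairwise interfere (3-clique) ⇒ χ ≥ 3
  assign b→c1 d→c0 g→c1 x→c2 — no edge inside a register ⇒ χ ≤ 3
  χ = 3

Answer: 3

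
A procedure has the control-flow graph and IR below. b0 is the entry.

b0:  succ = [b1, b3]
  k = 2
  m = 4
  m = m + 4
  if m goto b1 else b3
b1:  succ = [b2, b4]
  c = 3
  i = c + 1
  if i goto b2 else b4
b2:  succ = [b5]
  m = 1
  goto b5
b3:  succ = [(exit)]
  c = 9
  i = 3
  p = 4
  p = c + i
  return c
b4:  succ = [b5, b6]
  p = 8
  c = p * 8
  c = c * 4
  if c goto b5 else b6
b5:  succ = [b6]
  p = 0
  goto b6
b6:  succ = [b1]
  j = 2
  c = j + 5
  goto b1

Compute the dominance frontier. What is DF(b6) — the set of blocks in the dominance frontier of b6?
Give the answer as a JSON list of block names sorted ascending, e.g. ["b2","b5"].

Answer: ["b1"]

Working:
idom tree: b1←b0 b2←b1 b3←b0 b4←b1 b5←b1 b6←b1
Join-block Dom:
  b1: preds {b0,b6}: {b0} ∩ {b0,b1,b6} = {b0}; idom=b0
  b5: preds {b2,b4}: {b0,b1,b2} ∩ {b0,b1,b4} = {b0,b1}; idom=b1
  b6: preds {b4,b5}: {b0,b1,b4} ∩ {b0,b1,b5} = {b0,b1}; idom=b1

DF derivation:
  b1←b0: walk · to b0
  b1←b6: walk b6→b1 to b0
  b5←b2: walk b2 to b1
  b5←b4: walk b4 to b1
  b6←b4: walk b4 to b1
  b6←b5: walk b5 to b1
  b0 → ∅
  b1 → {b1}
  b2 → {b5}
  b3 → ∅
  b4 → {b5,b6}
  b5 → {b6}
  b6 → {b1}

DF(b6) = ["b1"]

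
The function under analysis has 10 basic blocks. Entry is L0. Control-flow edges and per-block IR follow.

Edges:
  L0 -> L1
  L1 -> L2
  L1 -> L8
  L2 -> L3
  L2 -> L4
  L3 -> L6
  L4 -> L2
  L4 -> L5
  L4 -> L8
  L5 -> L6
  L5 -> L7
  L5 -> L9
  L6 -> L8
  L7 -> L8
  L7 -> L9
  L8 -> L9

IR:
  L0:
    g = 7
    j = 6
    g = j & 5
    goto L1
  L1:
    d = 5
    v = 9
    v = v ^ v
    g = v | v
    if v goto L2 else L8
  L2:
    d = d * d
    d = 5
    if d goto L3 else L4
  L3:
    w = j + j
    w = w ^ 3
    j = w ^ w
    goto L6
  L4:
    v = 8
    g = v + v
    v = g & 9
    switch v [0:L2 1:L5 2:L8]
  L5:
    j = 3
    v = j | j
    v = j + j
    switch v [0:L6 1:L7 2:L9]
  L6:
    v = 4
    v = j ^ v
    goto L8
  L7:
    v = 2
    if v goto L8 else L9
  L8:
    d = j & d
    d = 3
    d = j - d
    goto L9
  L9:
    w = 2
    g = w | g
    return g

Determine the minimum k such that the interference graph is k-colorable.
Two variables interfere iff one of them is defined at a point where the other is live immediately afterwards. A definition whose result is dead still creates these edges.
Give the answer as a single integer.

Answer: 4

Working:
Block summaries:
  L0: {g,j} / ∅
  L1: {d,g,v} / ∅
  L2: {d} / {d}
  L3: {j,w} / {j}
  L4: {g,v} / ∅
  L5: {j,v} / ∅
  L6: {v} / {j}
  L7: {v} / ∅
  L8: {d} / {d,j}
  L9: {g,w} / {g}

Liveness:
  live L0: ∅→{j}
  live L1: {j}→{d,g,j}
  live L2: {d,g,j}→{d,g,j}
  live L3: {d,g,j}→{d,g,j}
  live L4: {d,j}→{d,g,j}
  live L5: {d,g}→{d,g,j}
  live L6: {d,g,j}→{d,g,j}
  live L7: {d,g,j}→{d,g,j}
  live L8: {d,g,j}→{g}
  live L9: {g}→∅

Interference:
  d: {g,j,v,w}
  g: {d,j,v,w}
  j: {d,g,v}
  v: {d,g,j}
  w: {d,g}

Registers:
  lower bound: {d,g,j,v} mutually conflict ⇒ χ ≥ 4
  assign d→R0 g→R1 j→R2 v→R3 w→R2 — no edge inside a register ⇒ χ ≤ 4
  χ = 4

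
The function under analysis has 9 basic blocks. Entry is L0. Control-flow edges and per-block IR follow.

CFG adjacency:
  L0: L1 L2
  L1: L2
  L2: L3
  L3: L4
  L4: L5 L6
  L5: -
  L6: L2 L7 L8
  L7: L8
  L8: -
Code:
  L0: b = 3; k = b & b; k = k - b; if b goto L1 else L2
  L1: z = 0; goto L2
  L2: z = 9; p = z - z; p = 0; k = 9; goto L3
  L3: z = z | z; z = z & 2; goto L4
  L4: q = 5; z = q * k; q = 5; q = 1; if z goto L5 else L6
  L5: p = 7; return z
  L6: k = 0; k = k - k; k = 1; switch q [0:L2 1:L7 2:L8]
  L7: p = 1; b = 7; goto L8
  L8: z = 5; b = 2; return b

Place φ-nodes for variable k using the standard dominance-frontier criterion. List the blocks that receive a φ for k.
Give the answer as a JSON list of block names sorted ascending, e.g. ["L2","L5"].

Answer: ["L2"]

Working:
idom tree: L1←L0 L2←L0 L3←L2 L4←L3 L5←L4 L6←L4 L7←L6 L8←L6
Dom∩ at merges:
  L2: preds {L0,L1,L6}: {L0} ∩ {L0,L1} ∩ {L0,L2,L3,L4,L6} = {L0}; idom=L0
  L8: preds {L6,L7}: {L0,L2,L3,L4,L6} ∩ {L0,L2,L3,L4,L6,L7} = {L0,L2,L3,L4,L6}; idom=L6

DF walk-up:
  L2←L0: walk · to L0
  L2←L1: walk L1 to L0
  L2←L6: walk L6→L4→L3→L2 to L0
  L8←L6: walk · to L6
  L8←L7: walk L7 to L6
  DF(L0)=∅
  DF(L1)={L2}
  DF(L2)={L2}
  DF(L3)={L2}
  DF(L4)={L2}
  DF(L5)=∅
  DF(L6)={L2}
  DF(L7)={L8}
  DF(L8)=∅

φ for k: defs {L0,L2,L6}
  DF⁺ = {L2}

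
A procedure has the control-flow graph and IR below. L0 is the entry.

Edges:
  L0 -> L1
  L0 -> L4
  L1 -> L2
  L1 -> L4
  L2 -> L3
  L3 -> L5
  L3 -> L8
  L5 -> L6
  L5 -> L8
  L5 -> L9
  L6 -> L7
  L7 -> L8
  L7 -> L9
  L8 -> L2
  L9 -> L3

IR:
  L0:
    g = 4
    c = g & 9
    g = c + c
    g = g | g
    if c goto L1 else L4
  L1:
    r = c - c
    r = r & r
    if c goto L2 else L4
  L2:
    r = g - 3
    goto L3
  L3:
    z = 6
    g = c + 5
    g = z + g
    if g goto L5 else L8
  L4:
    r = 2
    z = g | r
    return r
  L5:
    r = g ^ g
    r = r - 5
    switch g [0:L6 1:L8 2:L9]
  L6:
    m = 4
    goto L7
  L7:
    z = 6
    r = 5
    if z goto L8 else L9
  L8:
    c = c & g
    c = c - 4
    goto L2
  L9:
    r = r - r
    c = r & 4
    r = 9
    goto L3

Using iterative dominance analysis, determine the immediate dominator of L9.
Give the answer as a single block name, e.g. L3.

Answer: L5

Working:
idom tree: L1←L0 L2←L1 L3←L2 L4←L0 L5←L3 L6←L5 L7←L6 L8←L3 L9←L5
Dom at joins:
  L2: preds {L1,L8}: {L0,L1} ∩ {L0,L1,L2,L3,L8} = {L0,L1}; idom=L1
  L3: preds {L2,L9}: {L0,L1,L2} ∩ {L0,L1,L2,L3,L5,L9} = {L0,L1,L2}; idom=L2
  L4: preds {L0,L1}: {L0} ∩ {L0,L1} = {L0}; idom=L0
  L8: preds {L3,L5,L7}: {L0,L1,L2,L3} ∩ {L0,L1,L2,L3,L5} ∩ {L0,L1,L2,L3,L5,L6,L7} = {L0,L1,L2,L3}; idom=L3
  L9: preds {L5,L7}: {L0,L1,L2,L3,L5} ∩ {L0,L1,L2,L3,L5,L6,L7} = {L0,L1,L2,L3,L5}; idom=L5

idom(L9) = L5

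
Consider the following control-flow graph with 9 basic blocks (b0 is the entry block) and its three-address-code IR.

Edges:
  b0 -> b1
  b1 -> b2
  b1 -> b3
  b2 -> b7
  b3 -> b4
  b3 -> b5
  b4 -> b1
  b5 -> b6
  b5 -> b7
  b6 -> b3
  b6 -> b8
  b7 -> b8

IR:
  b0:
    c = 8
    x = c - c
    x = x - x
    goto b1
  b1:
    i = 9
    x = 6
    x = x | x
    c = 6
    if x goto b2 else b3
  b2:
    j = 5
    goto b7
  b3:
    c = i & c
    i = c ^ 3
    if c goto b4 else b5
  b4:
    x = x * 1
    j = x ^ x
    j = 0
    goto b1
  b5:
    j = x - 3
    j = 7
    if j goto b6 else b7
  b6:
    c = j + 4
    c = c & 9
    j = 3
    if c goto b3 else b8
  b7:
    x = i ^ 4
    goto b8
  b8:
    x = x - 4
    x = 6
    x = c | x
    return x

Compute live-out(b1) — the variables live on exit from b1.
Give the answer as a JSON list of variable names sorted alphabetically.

Block summaries:
  b0 def {c,x} use ∅
  b1 def {c,i,x} use ∅
  b2 def {j} use ∅
  b3 def {c,i} use {c,i}
  b4 def {j,x} use {x}
  b5 def {j} use {x}
  b6 def {c,j} use {j}
  b7 def {x} use {i}
  b8 def {x} use {c,x}

Live sets:
  b0: in=∅ out=∅
  b1: in=∅ out={c,i,x}
  b2: in={c,i} out={c,i}
  b3: in={c,i,x} out={c,i,x}
  b4: in={x} out=∅
  b5: in={c,i,x} out={c,i,j,x}
  b6: in={i,j,x} out={c,i,x}
  b7: in={c,i} out={c,x}
  b8: in={c,x} out=∅

live-out(b1) = ["c", "i", "x"]

Answer: ["c", "i", "x"]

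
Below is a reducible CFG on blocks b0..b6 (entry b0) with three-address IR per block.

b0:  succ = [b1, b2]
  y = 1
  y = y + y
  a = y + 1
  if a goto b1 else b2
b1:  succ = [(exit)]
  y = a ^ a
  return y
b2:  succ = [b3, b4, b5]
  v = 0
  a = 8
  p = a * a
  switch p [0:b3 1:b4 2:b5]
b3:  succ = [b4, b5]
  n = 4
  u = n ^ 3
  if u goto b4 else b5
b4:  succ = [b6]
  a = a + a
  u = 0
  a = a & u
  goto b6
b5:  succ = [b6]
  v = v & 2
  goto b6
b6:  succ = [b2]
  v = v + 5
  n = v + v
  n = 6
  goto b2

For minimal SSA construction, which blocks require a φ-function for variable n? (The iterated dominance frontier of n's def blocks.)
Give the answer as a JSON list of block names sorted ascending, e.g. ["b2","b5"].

Answer: ["b2", "b4", "b5", "b6"]

Analysis:
idom tree: b1←b0 b2←b0 b3←b2 b4←b2 b5←b2 b6←b2
Join-block Dom:
  b2: preds {b0,b6}: {b0} ∩ {b0,b2,b6} = {b0}; idom=b0
  b4: preds {b2,b3}: {b0,b2} ∩ {b0,b2,b3} = {b0,b2}; idom=b2
  b5: preds {b2,b3}: {b0,b2} ∩ {b0,b2,b3} = {b0,b2}; idom=b2
  b6: preds {b4,b5}: {b0,b2,b4} ∩ {b0,b2,b5} = {b0,b2}; idom=b2

DF walk-up:
  b2←b0: walk · to b0
  b2←b6: walk b6→b2 to b0
  b4←b2: walk · to b2
  b4←b3: walk b3 to b2
  b5←b2: walk · to b2
  b5←b3: walk b3 to b2
  b6←b4: walk b4 to b2
  b6←b5: walk b5 to b2
  DF(b0)=∅
  DF(b1)=∅
  DF(b2)={b2}
  DF(b3)={b4,b5}
  DF(b4)={b6}
  DF(b5)={b6}
  DF(b6)={b2}

φ for n: defs {b3,b6}
  DF⁺ = {b2,b4,b5,b6}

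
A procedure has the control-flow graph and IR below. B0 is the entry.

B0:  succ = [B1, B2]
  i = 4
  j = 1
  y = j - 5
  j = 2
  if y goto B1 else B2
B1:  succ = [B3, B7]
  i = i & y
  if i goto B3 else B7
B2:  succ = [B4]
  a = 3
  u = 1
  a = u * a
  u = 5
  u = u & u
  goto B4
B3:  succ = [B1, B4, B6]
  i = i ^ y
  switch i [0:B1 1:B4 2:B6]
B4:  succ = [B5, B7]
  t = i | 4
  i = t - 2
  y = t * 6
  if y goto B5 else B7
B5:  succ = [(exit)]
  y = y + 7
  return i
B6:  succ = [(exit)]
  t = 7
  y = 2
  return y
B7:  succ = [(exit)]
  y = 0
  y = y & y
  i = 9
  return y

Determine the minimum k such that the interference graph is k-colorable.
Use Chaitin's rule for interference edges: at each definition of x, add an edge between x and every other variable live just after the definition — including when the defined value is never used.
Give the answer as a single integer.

Answer: 3

Working:
Block summaries:
  B0 def {i,j,y} use ∅
  B1 def {i} use {i,y}
  B2 def {a,u} use ∅
  B3 def {i} use {i,y}
  B4 def {i,t,y} use {i}
  B5 def {y} use {i,y}
  B6 def {t,y} use ∅
  B7 def {i,y} use ∅

Live sets:
  B0: in=∅ out={i,y}
  B1: in={i,y} out={i,y}
  B2: in={i} out={i}
  B3: in={i,y} out={i,y}
  B4: in={i} out={i,y}
  B5: in={i,y} out=∅
  B6: in=∅ out=∅
  B7: in=∅ out=∅

Interfere edges:
  a: {i,u}
  i: {a,j,t,u,y}
  j: {i,y}
  t: {i}
  u: {a,i}
  y: {i,j}

Colouring:
  {a,i,u} pairwise interfere (3-clique) ⇒ χ ≥ 3
  assign a→r1 i→r0 j→r1 t→r1 u→r2 y→r2 — no edge inside a register ⇒ χ ≤ 3
  χ = 3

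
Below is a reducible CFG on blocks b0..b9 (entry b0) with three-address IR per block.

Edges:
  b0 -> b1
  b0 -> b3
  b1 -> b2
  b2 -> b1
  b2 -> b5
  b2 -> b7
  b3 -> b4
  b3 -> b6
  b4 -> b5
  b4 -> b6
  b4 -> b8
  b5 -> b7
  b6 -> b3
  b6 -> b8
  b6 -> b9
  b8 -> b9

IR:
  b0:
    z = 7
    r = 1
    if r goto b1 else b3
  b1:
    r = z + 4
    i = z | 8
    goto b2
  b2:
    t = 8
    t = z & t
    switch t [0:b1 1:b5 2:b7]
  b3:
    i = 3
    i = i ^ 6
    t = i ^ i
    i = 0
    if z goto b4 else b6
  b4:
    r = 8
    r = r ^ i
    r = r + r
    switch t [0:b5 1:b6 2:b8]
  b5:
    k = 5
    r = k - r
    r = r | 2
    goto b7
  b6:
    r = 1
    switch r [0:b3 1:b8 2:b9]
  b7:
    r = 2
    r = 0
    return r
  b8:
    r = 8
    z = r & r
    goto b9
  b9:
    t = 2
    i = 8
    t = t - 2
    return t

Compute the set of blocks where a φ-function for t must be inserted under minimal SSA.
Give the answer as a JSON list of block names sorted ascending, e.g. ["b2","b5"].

idom tree: b1←b0 b2←b1 b3←b0 b4←b3 b5←b0 b6←b3 b7←b0 b8←b3 b9←b3
Dom∩ at merges:
  b1: preds {b0,b2}: {b0} ∩ {b0,b1,b2} = {b0}; idom=b0
  b3: preds {b0,b6}: {b0} ∩ {b0,b3,b6} = {b0}; idom=b0
  b5: preds {b2,b4}: {b0,b1,b2} ∩ {b0,b3,b4} = {b0}; idom=b0
  b6: preds {b3,b4}: {b0,b3} ∩ {b0,b3,b4} = {b0,b3}; idom=b3
  b7: preds {b2,b5}: {b0,b1,b2} ∩ {b0,b5} = {b0}; idom=b0
  b8: preds {b4,b6}: {b0,b3,b4} ∩ {b0,b3,b6} = {b0,b3}; idom=b3
  b9: preds {b6,b8}: {b0,b3,b6} ∩ {b0,b3,b8} = {b0,b3}; idom=b3

DF walk-up:
  b1←b0: walk · to b0
  b1←b2: walk b2→b1 to b0
  b3←b0: walk · to b0
  b3←b6: walk b6→b3 to b0
  b5←b2: walk b2→b1 to b0
  b5←b4: walk b4→b3 to b0
  b6←b3: walk · to b3
  b6←b4: walk b4 to b3
  b7←b2: walk b2→b1 to b0
  b7←b5: walk b5 to b0
  b8←b4: walk b4 to b3
  b8←b6: walk b6 to b3
  b9←b6: walk b6 to b3
  b9←b8: walk b8 to b3
  DF(b0)=∅
  DF(b1)={b1,b5,b7}
  DF(b2)={b1,b5,b7}
  DF(b3)={b3,b5}
  DF(b4)={b5,b6,b8}
  DF(b5)={b7}
  DF(b6)={b3,b8,b9}
  DF(b7)=∅
  DF(b8)={b9}
  DF(b9)=∅

φ for t: defs {b2,b3,b9}
  DF⁺ = {b1,b3,b5,b7}

Answer: ["b1", "b3", "b5", "b7"]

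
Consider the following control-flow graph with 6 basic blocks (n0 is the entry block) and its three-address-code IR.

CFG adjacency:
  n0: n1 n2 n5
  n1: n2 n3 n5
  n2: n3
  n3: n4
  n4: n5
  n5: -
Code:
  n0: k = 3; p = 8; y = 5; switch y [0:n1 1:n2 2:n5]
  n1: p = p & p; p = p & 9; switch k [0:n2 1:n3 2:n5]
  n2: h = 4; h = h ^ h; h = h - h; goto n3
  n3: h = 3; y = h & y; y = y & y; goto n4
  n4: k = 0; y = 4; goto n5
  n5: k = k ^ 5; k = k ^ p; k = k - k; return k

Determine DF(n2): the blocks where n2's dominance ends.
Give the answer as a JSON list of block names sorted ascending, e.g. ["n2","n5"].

Answer: ["n3"]

Working:
idom tree: n1←n0 n2←n0 n3←n0 n4←n3 n5←n0
Dom at joins:
  n2: preds {n0,n1}: {n0} ∩ {n0,n1} = {n0}; idom=n0
  n3: preds {n1,n2}: {n0,n1} ∩ {n0,n2} = {n0}; idom=n0
  n5: preds {n0,n1,n4}: {n0} ∩ {n0,n1} ∩ {n0,n3,n4} = {n0}; idom=n0

DF walk-up:
  n2←n0: walk · to n0
  n2←n1: walk n1 to n0
  n3←n1: walk n1 to n0
  n3←n2: walk n2 to n0
  n5←n0: walk · to n0
  n5←n1: walk n1 to n0
  n5←n4: walk n4→n3 to n0
  DF(n0)=∅
  DF(n1)={n2,n3,n5}
  DF(n2)={n3}
  DF(n3)={n5}
  DF(n4)={n5}
  DF(n5)=∅

DF(n2) = ["n3"]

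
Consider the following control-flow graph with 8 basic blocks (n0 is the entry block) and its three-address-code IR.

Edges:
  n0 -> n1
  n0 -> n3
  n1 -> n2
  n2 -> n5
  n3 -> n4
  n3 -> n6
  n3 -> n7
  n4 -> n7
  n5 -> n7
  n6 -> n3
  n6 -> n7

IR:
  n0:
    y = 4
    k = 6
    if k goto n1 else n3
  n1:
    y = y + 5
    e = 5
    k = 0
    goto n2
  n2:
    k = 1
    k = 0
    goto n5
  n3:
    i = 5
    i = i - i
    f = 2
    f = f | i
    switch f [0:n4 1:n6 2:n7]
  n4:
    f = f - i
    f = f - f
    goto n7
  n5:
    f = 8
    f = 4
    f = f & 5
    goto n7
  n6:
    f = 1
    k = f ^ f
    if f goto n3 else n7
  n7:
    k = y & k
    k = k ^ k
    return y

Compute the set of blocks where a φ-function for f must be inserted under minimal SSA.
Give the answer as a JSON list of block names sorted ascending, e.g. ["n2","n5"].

Answer: ["n3", "n7"]

Derivation:
idom tree: n1←n0 n2←n1 n3←n0 n4←n3 n5←n2 n6←n3 n7←n0
Join-block Dom:
  n3: preds {n0,n6}: {n0} ∩ {n0,n3,n6} = {n0}; idom=n0
  n7: preds {n3,n4,n5,n6}: {n0,n3} ∩ {n0,n3,n4} ∩ {n0,n1,n2,n5} ∩ {n0,n3,n6} = {n0}; idom=n0

DF derivation:
  n3←n0: walk · to n0
  n3←n6: walk n6→n3 to n0
  n7←n3: walk n3 to n0
  n7←n4: walk n4→n3 to n0
  n7←n5: walk n5→n2→n1 to n0
  n7←n6: walk n6→n3 to n0
  n0 → ∅
  n1 → {n7}
  n2 → {n7}
  n3 → {n3,n7}
  n4 → {n7}
  n5 → {n7}
  n6 → {n3,n7}
  n7 → ∅

φ for f: defs {n3,n4,n5,n6}
  DF⁺ = {n3,n7}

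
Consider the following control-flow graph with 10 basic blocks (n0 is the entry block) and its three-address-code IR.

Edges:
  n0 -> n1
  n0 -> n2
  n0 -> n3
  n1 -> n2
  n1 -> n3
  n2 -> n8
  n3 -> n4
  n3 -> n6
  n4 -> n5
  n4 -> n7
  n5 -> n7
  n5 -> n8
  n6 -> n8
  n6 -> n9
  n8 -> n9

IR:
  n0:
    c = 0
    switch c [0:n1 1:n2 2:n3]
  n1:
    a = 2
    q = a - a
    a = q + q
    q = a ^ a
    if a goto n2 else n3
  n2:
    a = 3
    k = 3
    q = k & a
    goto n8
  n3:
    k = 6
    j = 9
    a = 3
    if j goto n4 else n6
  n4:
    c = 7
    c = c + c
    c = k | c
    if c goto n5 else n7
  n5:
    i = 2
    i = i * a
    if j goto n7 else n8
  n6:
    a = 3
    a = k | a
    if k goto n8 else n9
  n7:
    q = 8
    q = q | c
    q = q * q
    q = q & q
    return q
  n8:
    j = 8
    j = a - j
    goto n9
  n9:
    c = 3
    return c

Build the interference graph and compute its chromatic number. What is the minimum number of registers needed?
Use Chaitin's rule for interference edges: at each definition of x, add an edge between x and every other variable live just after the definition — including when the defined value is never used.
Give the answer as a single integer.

Answer: 4

Analysis:
Per-block:
  n0 def {c} use ∅
  n1 def {a,q} use ∅
  n2 def {a,k,q} use ∅
  n3 def {a,j,k} use ∅
  n4 def {c} use {k}
  n5 def {i} use {a,j}
  n6 def {a} use {k}
  n7 def {q} use {c}
  n8 def {j} use {a}
  n9 def {c} use ∅

Liveness:
  n0: in=∅ out=∅
  n1: in=∅ out=∅
  n2: in=∅ out={a}
  n3: in=∅ out={a,j,k}
  n4: in={a,j,k} out={a,c,j}
  n5: in={a,c,j} out={a,c}
  n6: in={k} out={a}
  n7: in={c} out=∅
  n8: in={a} out=∅
  n9: in=∅ out=∅

Interfere edges:
  a↔{c,i,j,k,q}
  c↔{a,i,j,k,q}
  i↔{a,c,j}
  j↔{a,c,i,k}
  k↔{a,c,j}
  q↔{a,c}

Chromatic number:
  {a,c,i,j} pairwise interfere (4-clique) ⇒ χ ≥ 4
  4-colouring: R0={a}  R1={c}  R2={j,q}  R3={i,k}
  χ = 4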